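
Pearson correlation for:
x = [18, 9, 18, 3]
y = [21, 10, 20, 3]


n=4, Σx=48, Σy=54, Σxy=837, Σx²=738, Σy²=950
r = (4×837 - 48×54)/√((4×738 - 48²)(4×950 - 54²))
= 756/√(648×884) = 756/√572832 ≈ 756/756.8567 ≈ 0.9989

r ≈ 0.9989


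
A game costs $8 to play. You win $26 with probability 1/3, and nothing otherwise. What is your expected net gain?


E[gain] = (26-8)×1/3 + (-8)×2/3
= 6 - 16/3 = 2/3

Expected net gain = $2/3 ≈ $0.67


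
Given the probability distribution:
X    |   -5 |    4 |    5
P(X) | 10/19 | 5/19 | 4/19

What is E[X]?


E[X] = Σ x·P(X=x)
= (-5)×(10/19) + (4)×(5/19) + (5)×(4/19)
= -10/19

E[X] = -10/19


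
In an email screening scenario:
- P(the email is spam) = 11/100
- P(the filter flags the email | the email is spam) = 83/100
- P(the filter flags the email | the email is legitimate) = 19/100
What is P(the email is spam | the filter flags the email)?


Using Bayes' theorem:
P(A|B) = P(B|A)·P(A) / P(B)

P(the filter flags the email) = 83/100 × 11/100 + 19/100 × 89/100
= 913/10000 + 1691/10000 = 651/2500

P(the email is spam|the filter flags the email) = (913/10000) / (651/2500) = 913/2604

P(the email is spam|the filter flags the email) = 913/2604 ≈ 35.06%


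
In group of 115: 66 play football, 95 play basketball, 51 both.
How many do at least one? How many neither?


|A∪B| = 66+95-51 = 110
Neither = 115-110 = 5

At least one: 110; Neither: 5


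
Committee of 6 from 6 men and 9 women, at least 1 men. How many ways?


Count by #men:
  1M,5W: C(6,1)×C(9,5)=756
  2M,4W: C(6,2)×C(9,4)=1890
  3M,3W: C(6,3)×C(9,3)=1680
  4M,2W: C(6,4)×C(9,2)=540
  5M,1W: C(6,5)×C(9,1)=54
  6M,0W: C(6,6)×C(9,0)=1
Total = 4921

4921


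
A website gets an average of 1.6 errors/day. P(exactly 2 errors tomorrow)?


Poisson(λ=1.6): P(X=2) = e^(-λ)×λ^k/k!
= e^(-1.6) × 1.6^2 / 2!
≈ 0.201896518 × 2.56 / 2 ≈ 0.258428

P(X=2) ≈ 0.258428 ≈ 25.84%


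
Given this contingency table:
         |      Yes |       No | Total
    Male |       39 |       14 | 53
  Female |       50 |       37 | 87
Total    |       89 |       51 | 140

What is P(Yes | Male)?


P(Yes | Male) = 39/(39+14) = 39/53

P(Yes|Male) = 39/53 ≈ 73.58%


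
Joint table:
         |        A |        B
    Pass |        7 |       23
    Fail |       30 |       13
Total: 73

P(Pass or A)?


P(Pass∨A) = P(Pass) + P(A) - P(Pass∧A)
= (30 + 37 - 7)/73 = 60/73

P = 60/73 ≈ 82.19%


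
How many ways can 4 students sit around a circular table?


Circular arrangements of 4 distinct objects: fix one position to break rotational symmetry.
(n-1)! = 3! = 6

6


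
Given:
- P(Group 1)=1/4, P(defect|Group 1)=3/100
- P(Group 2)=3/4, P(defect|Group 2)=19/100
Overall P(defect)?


P(B) = Σ P(B|Aᵢ)×P(Aᵢ)
  3/100×1/4 = 3/400
  19/100×3/4 = 57/400
Sum = 3/20

P(defect) = 3/20 ≈ 15.00%


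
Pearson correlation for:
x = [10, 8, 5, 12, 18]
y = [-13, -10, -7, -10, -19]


n=5, Σx=53, Σy=-59, Σxy=-707, Σx²=657, Σy²=779
r = (5×(-707) - 53×(-59))/√((5×657 - 53²)(5×779 - (-59)²))
= -408/√(476×414) = -408/√197064 ≈ -408/443.9189 ≈ -0.9191

r ≈ -0.9191


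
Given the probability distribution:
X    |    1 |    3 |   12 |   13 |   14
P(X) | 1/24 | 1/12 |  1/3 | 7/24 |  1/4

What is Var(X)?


E[X] = 139/12
E[X²] = 1765/12
Var(X) = E[X²] - (E[X])² = 1765/12 - 19321/144 = 1859/144

Var(X) = 1859/144 ≈ 12.9097


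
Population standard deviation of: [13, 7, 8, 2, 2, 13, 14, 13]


Mean = 72/8 = 9
  (13-9)²=16
  (7-9)²=4
  (8-9)²=1
  (2-9)²=49
  (2-9)²=49
  (13-9)²=16
  (14-9)²=25
  (13-9)²=16
Σ(x-μ)² = 176
σ² = 176/8 = 22

σ = √(22) ≈ 4.6904


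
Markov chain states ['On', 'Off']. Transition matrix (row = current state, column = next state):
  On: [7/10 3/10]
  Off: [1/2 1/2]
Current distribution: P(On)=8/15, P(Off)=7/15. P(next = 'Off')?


P(next=Off) = Σᵢ P(now=i)×P(i→Off)
= 8/15×3/10 + 7/15×1/2
= 4/25 + 7/30 = 59/150

P = 59/150 ≈ 0.3933


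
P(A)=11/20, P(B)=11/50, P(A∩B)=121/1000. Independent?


P(A)×P(B) = 121/1000
P(A∩B) = 121/1000
Equal ✓ → Independent

Yes, independent


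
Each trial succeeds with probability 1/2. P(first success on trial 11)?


Geometric: P(X=11) = (1-p)^(k-1)×p = (1/2)^10×1/2 = 1/2048

P(X=11) = 1/2048 ≈ 0.05%


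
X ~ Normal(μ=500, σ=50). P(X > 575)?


z = (575-500)/50 = 1.5
P(X > 575) = 1 - P(Z ≤ 1.5) = 1 - 0.9332 = 0.0668

P(X > 575) ≈ 0.0668


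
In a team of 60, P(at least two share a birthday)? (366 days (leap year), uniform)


P(all different) = Π(366-i)/366 for i=0..59
= 0.005966
P(match) = 1 - 0.005966 = 0.994034

P ≈ 0.9940 ≈ 99.40%


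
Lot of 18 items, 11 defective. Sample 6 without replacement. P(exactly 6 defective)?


Hypergeometric: C(11,6)×C(7,0)/C(18,6)
= 462×1/18564 = 11/442

P(X=6) = 11/442 ≈ 2.49%


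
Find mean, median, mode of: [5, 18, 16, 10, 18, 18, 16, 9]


Sorted: [5, 9, 10, 16, 16, 18, 18, 18]
Mean = 110/8 = 55/4
Median = 16
Freq: {5: 1, 18: 3, 16: 2, 10: 1, 9: 1}
Mode: [18]

Mean=55/4, Median=16, Mode=18


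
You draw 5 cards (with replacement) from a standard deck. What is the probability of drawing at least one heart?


P(not a heart) = 39/52 = 3/4
P(none in 5 draws) = (3/4)^5 = 243/1024
P(≥1 heart) = 1 - 243/1024 = 781/1024

P = 781/1024 ≈ 76.27%


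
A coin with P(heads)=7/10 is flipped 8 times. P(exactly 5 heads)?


Binomial: P(X=5) = C(8,5)×p^5×(1-p)^3
= 56 × 16807/100000 × 27/1000 = 3176523/12500000

P(X=5) = 3176523/12500000 ≈ 25.41%


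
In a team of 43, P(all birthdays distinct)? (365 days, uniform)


P(all different) = Π(365-i)/365 for i=0..42
= (365/365)×(364/365)×...×(323/365)
= 0.076077

P ≈ 0.0761 ≈ 7.61%


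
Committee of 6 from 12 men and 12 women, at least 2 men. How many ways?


Count by #men:
  2M,4W: C(12,2)×C(12,4)=32670
  3M,3W: C(12,3)×C(12,3)=48400
  4M,2W: C(12,4)×C(12,2)=32670
  5M,1W: C(12,5)×C(12,1)=9504
  6M,0W: C(12,6)×C(12,0)=924
Total = 124168

124168


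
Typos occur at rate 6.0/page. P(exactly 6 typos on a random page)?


Poisson(λ=6.0): P(X=6) = e^(-λ)×λ^k/k!
= e^(-6.0) × 6.0^6 / 6!
≈ 0.002478752177 × 46656 / 720 ≈ 0.160623

P(X=6) ≈ 0.160623 ≈ 16.06%


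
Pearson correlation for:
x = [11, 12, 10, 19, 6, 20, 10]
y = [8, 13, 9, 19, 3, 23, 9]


n=7, Σx=88, Σy=84, Σxy=1263, Σx²=1262, Σy²=1294
r = (7×1263 - 88×84)/√((7×1262 - 88²)(7×1294 - 84²))
= 1449/√(1090×2002) = 1449/√2182180 ≈ 1449/1477.2204 ≈ 0.9809

r ≈ 0.9809


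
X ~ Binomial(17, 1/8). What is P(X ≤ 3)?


P(X ≤ 3) = Σ P(X=i) for i=0..3
P(X=0) = 232630513987207/2251799813685248
P(X=1) = 564959819683217/2251799813685248
P(X=2) = 80708545669031/281474976710656
P(X=3) = 57648961192165/281474976710656
Sum = 238056298569999/281474976710656

P(X ≤ 3) = 238056298569999/281474976710656 ≈ 84.57%


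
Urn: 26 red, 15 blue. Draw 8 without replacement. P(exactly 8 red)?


Hypergeometric: C(26,8)×C(15,0)/C(41,8)
= 1562275×1/95548245 = 1265/77367

P(X=8) = 1265/77367 ≈ 1.64%


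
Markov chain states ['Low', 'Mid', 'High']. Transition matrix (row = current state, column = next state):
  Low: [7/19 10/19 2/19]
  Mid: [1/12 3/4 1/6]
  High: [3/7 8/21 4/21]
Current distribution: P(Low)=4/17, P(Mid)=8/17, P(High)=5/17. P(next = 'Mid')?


P(next=Mid) = Σᵢ P(now=i)×P(i→Mid)
= 4/17×10/19 + 8/17×3/4 + 5/17×8/21
= 40/323 + 6/17 + 40/357 = 3994/6783

P = 3994/6783 ≈ 0.5888


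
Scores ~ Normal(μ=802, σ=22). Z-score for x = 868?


z = (x - μ)/σ = (868 - 802)/22 = 3.0

z = 3.0


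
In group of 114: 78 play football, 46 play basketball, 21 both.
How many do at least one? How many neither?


|A∪B| = 78+46-21 = 103
Neither = 114-103 = 11

At least one: 103; Neither: 11


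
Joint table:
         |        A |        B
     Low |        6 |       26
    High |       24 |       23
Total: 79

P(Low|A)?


P(Low|A) = 6/(6+24) = 6/30 = 1/5

P = 1/5 ≈ 20.00%


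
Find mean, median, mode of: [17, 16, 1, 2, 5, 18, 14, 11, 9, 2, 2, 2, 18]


Sorted: [1, 2, 2, 2, 2, 5, 9, 11, 14, 16, 17, 18, 18]
Mean = 117/13 = 9
Median = 9
Freq: {17: 1, 16: 1, 1: 1, 2: 4, 5: 1, 18: 2, 14: 1, 11: 1, 9: 1}
Mode: [2]

Mean=9, Median=9, Mode=2


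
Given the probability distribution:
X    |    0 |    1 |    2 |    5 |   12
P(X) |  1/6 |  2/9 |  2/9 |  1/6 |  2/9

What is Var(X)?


E[X] = 25/6
E[X²] = 671/18
Var(X) = E[X²] - (E[X])² = 671/18 - 625/36 = 239/12

Var(X) = 239/12 ≈ 19.9167


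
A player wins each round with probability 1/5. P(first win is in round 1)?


Geometric: P(X=1) = (1-p)^(k-1)×p = (4/5)^0×1/5 = 1/5

P(X=1) = 1/5 ≈ 20.00%


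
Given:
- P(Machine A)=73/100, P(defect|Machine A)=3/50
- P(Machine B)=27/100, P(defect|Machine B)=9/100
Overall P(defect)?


P(B) = Σ P(B|Aᵢ)×P(Aᵢ)
  3/50×73/100 = 219/5000
  9/100×27/100 = 243/10000
Sum = 681/10000

P(defect) = 681/10000 ≈ 6.81%


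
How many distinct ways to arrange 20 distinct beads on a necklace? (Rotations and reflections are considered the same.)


Free circular arrangements: rotations and reflections both identified.
(n-1)!/2 = 19!/2 = 121645100408832000/2 = 60822550204416000

60822550204416000


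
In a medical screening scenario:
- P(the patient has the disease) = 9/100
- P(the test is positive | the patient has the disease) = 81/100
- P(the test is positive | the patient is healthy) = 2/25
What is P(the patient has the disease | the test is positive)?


Using Bayes' theorem:
P(A|B) = P(B|A)·P(A) / P(B)

P(the test is positive) = 81/100 × 9/100 + 2/25 × 91/100
= 729/10000 + 91/1250 = 1457/10000

P(the patient has the disease|the test is positive) = (729/10000) / (1457/10000) = 729/1457

P(the patient has the disease|the test is positive) = 729/1457 ≈ 50.03%


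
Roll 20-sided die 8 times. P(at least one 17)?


P(no 17)^8 = (19/20)^8 = 16983563041/25600000000
P(≥1) = 1 - 16983563041/25600000000 = 8616436959/25600000000

P = 8616436959/25600000000 ≈ 33.66%


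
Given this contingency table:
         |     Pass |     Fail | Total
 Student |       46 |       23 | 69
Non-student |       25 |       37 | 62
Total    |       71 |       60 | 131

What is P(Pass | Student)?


P(Pass | Student) = 46/(46+23) = 46/69 = 2/3

P(Pass|Student) = 2/3 ≈ 66.67%


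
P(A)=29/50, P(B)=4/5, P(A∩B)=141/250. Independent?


P(A)×P(B) = 58/125
P(A∩B) = 141/250
Not equal → NOT independent

No, not independent


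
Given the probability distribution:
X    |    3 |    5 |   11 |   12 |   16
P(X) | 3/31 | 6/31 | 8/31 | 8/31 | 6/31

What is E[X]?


E[X] = Σ x·P(X=x)
= (3)×(3/31) + (5)×(6/31) + (11)×(8/31) + (12)×(8/31) + (16)×(6/31)
= 319/31

E[X] = 319/31


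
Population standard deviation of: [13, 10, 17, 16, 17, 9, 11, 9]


Mean = 102/8 = 51/4
  (13-51/4)²=1/16
  (10-51/4)²=121/16
  (17-51/4)²=289/16
  (16-51/4)²=169/16
  (17-51/4)²=289/16
  (9-51/4)²=225/16
  (11-51/4)²=49/16
  (9-51/4)²=225/16
Σ(x-μ)² = 171/2
σ² = (171/2)/8 = 171/16

σ = √(171/16) ≈ 3.2692


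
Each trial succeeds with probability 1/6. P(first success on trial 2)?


Geometric: P(X=2) = (1-p)^(k-1)×p = (5/6)^1×1/6 = 5/36

P(X=2) = 5/36 ≈ 13.89%


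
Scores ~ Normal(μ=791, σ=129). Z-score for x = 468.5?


z = (x - μ)/σ = (468.5 - 791)/129 = -2.5

z = -2.5


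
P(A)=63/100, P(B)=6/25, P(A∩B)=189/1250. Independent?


P(A)×P(B) = 189/1250
P(A∩B) = 189/1250
Equal ✓ → Independent

Yes, independent


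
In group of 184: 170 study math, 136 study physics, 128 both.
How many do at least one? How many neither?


|A∪B| = 170+136-128 = 178
Neither = 184-178 = 6

At least one: 178; Neither: 6


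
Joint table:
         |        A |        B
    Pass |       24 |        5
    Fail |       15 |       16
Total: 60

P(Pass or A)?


P(Pass∨A) = P(Pass) + P(A) - P(Pass∧A)
= (29 + 39 - 24)/60 = 44/60 = 11/15

P = 11/15 ≈ 73.33%


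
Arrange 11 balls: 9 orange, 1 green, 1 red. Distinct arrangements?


11!/(9!×1!×1!) = 110

110


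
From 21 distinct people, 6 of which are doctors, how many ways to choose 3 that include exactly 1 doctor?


Choose 1 of the 6 doctors and 2 of the other 15 people:
C(6,1)×C(15,2) = 6×105 = 630

630


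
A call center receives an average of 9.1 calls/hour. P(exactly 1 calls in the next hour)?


Poisson(λ=9.1): P(X=1) = e^(-λ)×λ^k/k!
= e^(-9.1) × 9.1^1 / 1!
≈ 0.0001116658085 × 9.1 / 1 ≈ 0.001016

P(X=1) ≈ 0.001016 ≈ 0.10%


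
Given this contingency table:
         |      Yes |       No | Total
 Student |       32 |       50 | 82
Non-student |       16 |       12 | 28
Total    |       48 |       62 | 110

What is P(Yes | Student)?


P(Yes | Student) = 32/(32+50) = 32/82 = 16/41

P(Yes|Student) = 16/41 ≈ 39.02%


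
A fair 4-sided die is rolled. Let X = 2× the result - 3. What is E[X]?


E[die] = (1+4)/2 = 5/2
E[X] = 2×5/2 - 3 = 2

E[X] = 2


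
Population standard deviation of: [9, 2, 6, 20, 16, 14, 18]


Mean = 85/7
  (9-85/7)²=484/49
  (2-85/7)²=5041/49
  (6-85/7)²=1849/49
  (20-85/7)²=3025/49
  (16-85/7)²=729/49
  (14-85/7)²=169/49
  (18-85/7)²=1681/49
Σ(x-μ)² = 1854/7
σ² = (1854/7)/7 = 1854/49

σ = √(1854/49) ≈ 6.1512


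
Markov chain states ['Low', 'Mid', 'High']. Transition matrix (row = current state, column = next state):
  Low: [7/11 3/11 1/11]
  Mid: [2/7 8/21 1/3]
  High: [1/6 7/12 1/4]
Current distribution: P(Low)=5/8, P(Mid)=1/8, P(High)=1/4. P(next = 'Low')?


P(next=Low) = Σᵢ P(now=i)×P(i→Low)
= 5/8×7/11 + 1/8×2/7 + 1/4×1/6
= 35/88 + 1/28 + 1/24 = 439/924

P = 439/924 ≈ 0.4751


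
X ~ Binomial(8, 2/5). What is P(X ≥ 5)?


P(X ≥ 5) = Σ P(X=i) for i=5..8
P(X=5) = 48384/390625
P(X=6) = 16128/390625
P(X=7) = 3072/390625
P(X=8) = 256/390625
Sum = 13568/78125

P(X ≥ 5) = 13568/78125 ≈ 17.37%


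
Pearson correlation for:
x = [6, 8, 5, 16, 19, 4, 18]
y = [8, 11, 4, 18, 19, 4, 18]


n=7, Σx=76, Σy=82, Σxy=1145, Σx²=1082, Σy²=1226
r = (7×1145 - 76×82)/√((7×1082 - 76²)(7×1226 - 82²))
= 1783/√(1798×1858) = 1783/√3340684 ≈ 1783/1827.7538 ≈ 0.9755

r ≈ 0.9755


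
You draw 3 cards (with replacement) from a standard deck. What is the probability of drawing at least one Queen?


P(not a Queen) = 48/52 = 12/13
P(none in 3 draws) = (12/13)^3 = 1728/2197
P(≥1 Queen) = 1 - 1728/2197 = 469/2197

P = 469/2197 ≈ 21.35%


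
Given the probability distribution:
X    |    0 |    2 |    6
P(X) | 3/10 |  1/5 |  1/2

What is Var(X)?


E[X] = 17/5
E[X²] = 94/5
Var(X) = E[X²] - (E[X])² = 94/5 - 289/25 = 181/25

Var(X) = 181/25 ≈ 7.2400


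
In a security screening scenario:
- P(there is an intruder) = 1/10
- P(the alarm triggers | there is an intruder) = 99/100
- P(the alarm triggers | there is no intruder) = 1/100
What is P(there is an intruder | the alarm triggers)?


Using Bayes' theorem:
P(A|B) = P(B|A)·P(A) / P(B)

P(the alarm triggers) = 99/100 × 1/10 + 1/100 × 9/10
= 99/1000 + 9/1000 = 27/250

P(there is an intruder|the alarm triggers) = (99/1000) / (27/250) = 11/12

P(there is an intruder|the alarm triggers) = 11/12 ≈ 91.67%


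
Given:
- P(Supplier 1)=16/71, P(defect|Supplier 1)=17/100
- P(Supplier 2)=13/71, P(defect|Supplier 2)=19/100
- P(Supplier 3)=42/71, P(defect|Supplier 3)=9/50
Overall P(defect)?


P(B) = Σ P(B|Aᵢ)×P(Aᵢ)
  17/100×16/71 = 68/1775
  19/100×13/71 = 247/7100
  9/50×42/71 = 189/1775
Sum = 51/284

P(defect) = 51/284 ≈ 17.96%


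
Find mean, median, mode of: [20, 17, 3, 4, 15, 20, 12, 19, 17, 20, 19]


Sorted: [3, 4, 12, 15, 17, 17, 19, 19, 20, 20, 20]
Mean = 166/11
Median = 17
Freq: {20: 3, 17: 2, 3: 1, 4: 1, 15: 1, 12: 1, 19: 2}
Mode: [20]

Mean=166/11, Median=17, Mode=20


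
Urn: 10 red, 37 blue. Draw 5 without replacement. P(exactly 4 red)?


Hypergeometric: C(10,4)×C(37,1)/C(47,5)
= 210×37/1533939 = 2590/511313

P(X=4) = 2590/511313 ≈ 0.51%


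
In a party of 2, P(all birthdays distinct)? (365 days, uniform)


P(all different) = Π(365-i)/365 for i=0..1
= (365/365)×(364/365)×...×(364/365)
= 0.997260

P ≈ 0.9973 ≈ 99.73%


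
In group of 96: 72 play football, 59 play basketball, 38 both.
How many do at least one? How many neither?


|A∪B| = 72+59-38 = 93
Neither = 96-93 = 3

At least one: 93; Neither: 3


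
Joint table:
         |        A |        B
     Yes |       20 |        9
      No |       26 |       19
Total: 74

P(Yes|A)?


P(Yes|A) = 20/(20+26) = 20/46 = 10/23

P = 10/23 ≈ 43.48%


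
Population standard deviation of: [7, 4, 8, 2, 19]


Mean = 40/5 = 8
  (7-8)²=1
  (4-8)²=16
  (8-8)²=0
  (2-8)²=36
  (19-8)²=121
Σ(x-μ)² = 174
σ² = 174/5

σ = √(174/5) ≈ 5.8992


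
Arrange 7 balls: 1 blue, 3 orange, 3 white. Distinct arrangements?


7!/(1!×3!×3!) = 140

140


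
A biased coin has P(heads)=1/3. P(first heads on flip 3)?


Geometric: P(X=3) = (1-p)^(k-1)×p = (2/3)^2×1/3 = 4/27

P(X=3) = 4/27 ≈ 14.81%


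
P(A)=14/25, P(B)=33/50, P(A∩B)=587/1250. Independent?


P(A)×P(B) = 231/625
P(A∩B) = 587/1250
Not equal → NOT independent

No, not independent


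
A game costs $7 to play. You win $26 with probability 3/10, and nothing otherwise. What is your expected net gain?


E[gain] = (26-7)×3/10 + (-7)×7/10
= 57/10 - 49/10 = 4/5

Expected net gain = $4/5 ≈ $0.80


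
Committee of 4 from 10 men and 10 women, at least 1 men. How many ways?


Count by #men:
  1M,3W: C(10,1)×C(10,3)=1200
  2M,2W: C(10,2)×C(10,2)=2025
  3M,1W: C(10,3)×C(10,1)=1200
  4M,0W: C(10,4)×C(10,0)=210
Total = 4635

4635


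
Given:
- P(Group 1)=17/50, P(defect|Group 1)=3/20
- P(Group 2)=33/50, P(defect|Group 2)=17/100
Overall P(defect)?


P(B) = Σ P(B|Aᵢ)×P(Aᵢ)
  3/20×17/50 = 51/1000
  17/100×33/50 = 561/5000
Sum = 102/625

P(defect) = 102/625 ≈ 16.32%


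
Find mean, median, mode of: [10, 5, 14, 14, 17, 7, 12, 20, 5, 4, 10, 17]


Sorted: [4, 5, 5, 7, 10, 10, 12, 14, 14, 17, 17, 20]
Mean = 135/12 = 45/4
Median = 11
Freq: {10: 2, 5: 2, 14: 2, 17: 2, 7: 1, 12: 1, 20: 1, 4: 1}
Mode: [5, 10, 14, 17]

Mean=45/4, Median=11, Mode=[5, 10, 14, 17]


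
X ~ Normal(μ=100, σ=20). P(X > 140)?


z = (140-100)/20 = 2.0
P(X > 140) = 1 - P(Z ≤ 2.0) = 1 - 0.9772 = 0.0228

P(X > 140) ≈ 0.0228


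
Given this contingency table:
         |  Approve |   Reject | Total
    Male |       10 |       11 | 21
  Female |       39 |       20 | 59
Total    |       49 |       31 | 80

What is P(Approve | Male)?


P(Approve | Male) = 10/(10+11) = 10/21

P(Approve|Male) = 10/21 ≈ 47.62%


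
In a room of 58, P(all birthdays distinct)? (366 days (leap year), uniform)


P(all different) = Π(366-i)/366 for i=0..57
= (366/366)×(365/366)×...×(309/366)
= 0.008451

P ≈ 0.0085 ≈ 0.85%


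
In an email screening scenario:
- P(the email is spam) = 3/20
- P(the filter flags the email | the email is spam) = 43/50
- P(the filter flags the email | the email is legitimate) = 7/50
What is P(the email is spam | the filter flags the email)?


Using Bayes' theorem:
P(A|B) = P(B|A)·P(A) / P(B)

P(the filter flags the email) = 43/50 × 3/20 + 7/50 × 17/20
= 129/1000 + 119/1000 = 31/125

P(the email is spam|the filter flags the email) = (129/1000) / (31/125) = 129/248

P(the email is spam|the filter flags the email) = 129/248 ≈ 52.02%


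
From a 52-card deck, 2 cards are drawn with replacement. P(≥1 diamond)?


P(not a diamond) = 39/52 = 3/4
P(none in 2 draws) = (3/4)^2 = 9/16
P(≥1 diamond) = 1 - 9/16 = 7/16

P = 7/16 ≈ 43.75%


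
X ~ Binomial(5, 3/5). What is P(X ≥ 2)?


P(X ≥ 2) = Σ P(X=i) for i=2..5
P(X=2) = 144/625
P(X=3) = 216/625
P(X=4) = 162/625
P(X=5) = 243/3125
Sum = 2853/3125

P(X ≥ 2) = 2853/3125 ≈ 91.30%


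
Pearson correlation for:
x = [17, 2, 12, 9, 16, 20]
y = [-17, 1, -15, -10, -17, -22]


n=6, Σx=76, Σy=-80, Σxy=-1269, Σx²=1174, Σy²=1388
r = (6×(-1269) - 76×(-80))/√((6×1174 - 76²)(6×1388 - (-80)²))
= -1534/√(1268×1928) = -1534/√2444704 ≈ -1534/1563.5549 ≈ -0.9811

r ≈ -0.9811


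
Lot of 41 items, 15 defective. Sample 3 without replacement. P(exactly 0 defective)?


Hypergeometric: C(15,0)×C(26,3)/C(41,3)
= 1×2600/10660 = 10/41

P(X=0) = 10/41 ≈ 24.39%


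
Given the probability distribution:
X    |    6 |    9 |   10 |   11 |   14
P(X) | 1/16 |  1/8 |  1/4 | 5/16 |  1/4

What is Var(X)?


E[X] = 175/16
E[X²] = 1987/16
Var(X) = E[X²] - (E[X])² = 1987/16 - 30625/256 = 1167/256

Var(X) = 1167/256 ≈ 4.5586


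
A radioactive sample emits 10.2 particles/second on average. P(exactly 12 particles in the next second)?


Poisson(λ=10.2): P(X=12) = e^(-λ)×λ^k/k!
= e^(-10.2) × 10.2^12 / 12!
≈ 3.717031868e-05 × 1.26824179456e+12 / 479001600 ≈ 0.098415

P(X=12) ≈ 0.098415 ≈ 9.84%


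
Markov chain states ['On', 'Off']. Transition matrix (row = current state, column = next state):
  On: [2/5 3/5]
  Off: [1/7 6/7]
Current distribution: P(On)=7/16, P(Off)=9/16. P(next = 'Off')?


P(next=Off) = Σᵢ P(now=i)×P(i→Off)
= 7/16×3/5 + 9/16×6/7
= 21/80 + 27/56 = 417/560

P = 417/560 ≈ 0.7446


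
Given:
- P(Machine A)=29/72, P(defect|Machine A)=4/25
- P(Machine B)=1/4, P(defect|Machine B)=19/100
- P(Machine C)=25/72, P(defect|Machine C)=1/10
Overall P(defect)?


P(B) = Σ P(B|Aᵢ)×P(Aᵢ)
  4/25×29/72 = 29/450
  19/100×1/4 = 19/400
  1/10×25/72 = 5/144
Sum = 11/75

P(defect) = 11/75 ≈ 14.67%


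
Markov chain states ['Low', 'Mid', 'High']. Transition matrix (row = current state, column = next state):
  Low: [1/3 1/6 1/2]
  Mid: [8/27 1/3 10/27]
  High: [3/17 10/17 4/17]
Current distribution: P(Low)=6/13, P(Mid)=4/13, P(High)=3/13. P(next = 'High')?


P(next=High) = Σᵢ P(now=i)×P(i→High)
= 6/13×1/2 + 4/13×10/27 + 3/13×4/17
= 3/13 + 40/351 + 12/221 = 2381/5967

P = 2381/5967 ≈ 0.3990


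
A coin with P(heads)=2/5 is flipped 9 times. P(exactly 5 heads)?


Binomial: P(X=5) = C(9,5)×p^5×(1-p)^4
= 126 × 32/3125 × 81/625 = 326592/1953125

P(X=5) = 326592/1953125 ≈ 16.72%


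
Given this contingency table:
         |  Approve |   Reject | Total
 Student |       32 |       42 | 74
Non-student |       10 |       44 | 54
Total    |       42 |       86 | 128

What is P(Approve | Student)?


P(Approve | Student) = 32/(32+42) = 32/74 = 16/37

P(Approve|Student) = 16/37 ≈ 43.24%


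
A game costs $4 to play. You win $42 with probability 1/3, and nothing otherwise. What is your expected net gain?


E[gain] = (42-4)×1/3 + (-4)×2/3
= 38/3 - 8/3 = 10

Expected net gain = $10 ≈ $10.00


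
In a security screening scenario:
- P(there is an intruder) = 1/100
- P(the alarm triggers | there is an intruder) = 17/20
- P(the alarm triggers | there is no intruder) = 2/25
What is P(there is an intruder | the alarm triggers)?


Using Bayes' theorem:
P(A|B) = P(B|A)·P(A) / P(B)

P(the alarm triggers) = 17/20 × 1/100 + 2/25 × 99/100
= 17/2000 + 99/1250 = 877/10000

P(there is an intruder|the alarm triggers) = (17/2000) / (877/10000) = 85/877

P(there is an intruder|the alarm triggers) = 85/877 ≈ 9.69%


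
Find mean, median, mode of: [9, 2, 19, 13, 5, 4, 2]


Sorted: [2, 2, 4, 5, 9, 13, 19]
Mean = 54/7
Median = 5
Freq: {9: 1, 2: 2, 19: 1, 13: 1, 5: 1, 4: 1}
Mode: [2]

Mean=54/7, Median=5, Mode=2


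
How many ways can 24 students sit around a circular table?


Circular arrangements of 24 distinct objects: fix one position to break rotational symmetry.
(n-1)! = 23! = 25852016738884976640000

25852016738884976640000


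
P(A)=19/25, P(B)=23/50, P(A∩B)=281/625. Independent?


P(A)×P(B) = 437/1250
P(A∩B) = 281/625
Not equal → NOT independent

No, not independent


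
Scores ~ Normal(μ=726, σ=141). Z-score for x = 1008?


z = (x - μ)/σ = (1008 - 726)/141 = 2.0

z = 2.0


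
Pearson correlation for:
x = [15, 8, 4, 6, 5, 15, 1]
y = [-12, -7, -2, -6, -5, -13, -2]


n=7, Σx=54, Σy=-47, Σxy=-502, Σx²=592, Σy²=431
r = (7×(-502) - 54×(-47))/√((7×592 - 54²)(7×431 - (-47)²))
= -976/√(1228×808) = -976/√992224 ≈ -976/996.1044 ≈ -0.9798

r ≈ -0.9798


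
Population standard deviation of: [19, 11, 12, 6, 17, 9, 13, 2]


Mean = 89/8
  (19-89/8)²=3969/64
  (11-89/8)²=1/64
  (12-89/8)²=49/64
  (6-89/8)²=1681/64
  (17-89/8)²=2209/64
  (9-89/8)²=289/64
  (13-89/8)²=225/64
  (2-89/8)²=5329/64
Σ(x-μ)² = 1719/8
σ² = (1719/8)/8 = 1719/64

σ = √(1719/64) ≈ 5.1826


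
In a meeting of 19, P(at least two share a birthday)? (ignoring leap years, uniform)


P(all different) = Π(365-i)/365 for i=0..18
= 0.620881
P(match) = 1 - 0.620881 = 0.379119

P ≈ 0.3791 ≈ 37.91%


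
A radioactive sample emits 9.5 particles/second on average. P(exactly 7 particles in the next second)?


Poisson(λ=9.5): P(X=7) = e^(-λ)×λ^k/k!
= e^(-9.5) × 9.5^7 / 7!
≈ 7.485182989e-05 × 6983372.96094 / 5040 ≈ 0.103714

P(X=7) ≈ 0.103714 ≈ 10.37%


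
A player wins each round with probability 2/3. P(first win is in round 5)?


Geometric: P(X=5) = (1-p)^(k-1)×p = (1/3)^4×2/3 = 2/243

P(X=5) = 2/243 ≈ 0.82%


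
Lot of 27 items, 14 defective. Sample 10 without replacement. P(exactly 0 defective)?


Hypergeometric: C(14,0)×C(13,10)/C(27,10)
= 1×286/8436285 = 2/58995

P(X=0) = 2/58995 ≈ 0.00%


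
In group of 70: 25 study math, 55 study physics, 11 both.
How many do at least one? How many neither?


|A∪B| = 25+55-11 = 69
Neither = 70-69 = 1

At least one: 69; Neither: 1


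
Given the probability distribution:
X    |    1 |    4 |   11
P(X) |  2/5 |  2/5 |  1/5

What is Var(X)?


E[X] = 21/5
E[X²] = 31
Var(X) = E[X²] - (E[X])² = 31 - 441/25 = 334/25

Var(X) = 334/25 ≈ 13.3600


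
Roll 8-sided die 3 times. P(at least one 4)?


P(no 4)^3 = (7/8)^3 = 343/512
P(≥1) = 1 - 343/512 = 169/512

P = 169/512 ≈ 33.01%


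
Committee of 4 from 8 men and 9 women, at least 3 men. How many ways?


Count by #men:
  3M,1W: C(8,3)×C(9,1)=504
  4M,0W: C(8,4)×C(9,0)=70
Total = 574

574


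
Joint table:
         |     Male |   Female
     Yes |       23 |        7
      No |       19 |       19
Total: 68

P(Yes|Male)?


P(Yes|Male) = 23/(23+19) = 23/42

P = 23/42 ≈ 54.76%


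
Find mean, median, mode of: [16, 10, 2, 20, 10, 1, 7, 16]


Sorted: [1, 2, 7, 10, 10, 16, 16, 20]
Mean = 82/8 = 41/4
Median = 10
Freq: {16: 2, 10: 2, 2: 1, 20: 1, 1: 1, 7: 1}
Mode: [10, 16]

Mean=41/4, Median=10, Mode=[10, 16]


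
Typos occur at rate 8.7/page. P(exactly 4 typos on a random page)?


Poisson(λ=8.7): P(X=4) = e^(-λ)×λ^k/k!
= e^(-8.7) × 8.7^4 / 4!
≈ 0.000166585811 × 5728.9761 / 24 ≈ 0.039765

P(X=4) ≈ 0.039765 ≈ 3.98%


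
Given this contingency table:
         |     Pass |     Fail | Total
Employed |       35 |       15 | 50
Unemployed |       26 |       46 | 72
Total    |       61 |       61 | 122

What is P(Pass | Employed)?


P(Pass | Employed) = 35/(35+15) = 35/50 = 7/10

P(Pass|Employed) = 7/10 ≈ 70.00%


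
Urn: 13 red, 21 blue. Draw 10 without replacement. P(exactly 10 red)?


Hypergeometric: C(13,10)×C(21,0)/C(34,10)
= 286×1/131128140 = 1/458490

P(X=10) = 1/458490 ≈ 0.00%


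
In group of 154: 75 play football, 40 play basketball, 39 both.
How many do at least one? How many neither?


|A∪B| = 75+40-39 = 76
Neither = 154-76 = 78

At least one: 76; Neither: 78


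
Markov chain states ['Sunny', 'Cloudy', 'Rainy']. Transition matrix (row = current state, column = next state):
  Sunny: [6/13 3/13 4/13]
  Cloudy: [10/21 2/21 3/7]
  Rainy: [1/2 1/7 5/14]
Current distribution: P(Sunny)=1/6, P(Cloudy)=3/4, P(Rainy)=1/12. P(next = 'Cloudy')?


P(next=Cloudy) = Σᵢ P(now=i)×P(i→Cloudy)
= 1/6×3/13 + 3/4×2/21 + 1/12×1/7
= 1/26 + 1/14 + 1/84 = 19/156

P = 19/156 ≈ 0.1218


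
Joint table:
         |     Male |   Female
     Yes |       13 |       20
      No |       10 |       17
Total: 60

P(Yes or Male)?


P(Yes∨Male) = P(Yes) + P(Male) - P(Yes∧Male)
= (33 + 23 - 13)/60 = 43/60

P = 43/60 ≈ 71.67%


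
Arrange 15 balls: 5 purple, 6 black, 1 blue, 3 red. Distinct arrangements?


15!/(5!×6!×1!×3!) = 2522520

2522520


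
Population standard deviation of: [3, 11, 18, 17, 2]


Mean = 51/5
  (3-51/5)²=1296/25
  (11-51/5)²=16/25
  (18-51/5)²=1521/25
  (17-51/5)²=1156/25
  (2-51/5)²=1681/25
Σ(x-μ)² = 1134/5
σ² = (1134/5)/5 = 1134/25

σ = √(1134/25) ≈ 6.7350


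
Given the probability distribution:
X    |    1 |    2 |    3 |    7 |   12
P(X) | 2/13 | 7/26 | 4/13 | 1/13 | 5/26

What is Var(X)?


E[X] = 58/13
E[X²] = 461/13
Var(X) = E[X²] - (E[X])² = 461/13 - 3364/169 = 2629/169

Var(X) = 2629/169 ≈ 15.5562


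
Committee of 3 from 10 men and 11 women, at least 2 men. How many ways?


Count by #men:
  2M,1W: C(10,2)×C(11,1)=495
  3M,0W: C(10,3)×C(11,0)=120
Total = 615

615


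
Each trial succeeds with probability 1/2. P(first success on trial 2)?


Geometric: P(X=2) = (1-p)^(k-1)×p = (1/2)^1×1/2 = 1/4

P(X=2) = 1/4 ≈ 25.00%


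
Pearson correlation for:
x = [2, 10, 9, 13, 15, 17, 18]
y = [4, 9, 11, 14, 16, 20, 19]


n=7, Σx=84, Σy=93, Σxy=1301, Σx²=1192, Σy²=1431
r = (7×1301 - 84×93)/√((7×1192 - 84²)(7×1431 - 93²))
= 1295/√(1288×1368) = 1295/√1761984 ≈ 1295/1327.3975 ≈ 0.9756

r ≈ 0.9756


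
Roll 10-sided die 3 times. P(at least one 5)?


P(no 5)^3 = (9/10)^3 = 729/1000
P(≥1) = 1 - 729/1000 = 271/1000

P = 271/1000 ≈ 27.10%


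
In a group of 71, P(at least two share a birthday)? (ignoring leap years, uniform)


P(all different) = Π(365-i)/365 for i=0..70
= 0.000679
P(match) = 1 - 0.000679 = 0.999321

P ≈ 0.9993 ≈ 99.93%


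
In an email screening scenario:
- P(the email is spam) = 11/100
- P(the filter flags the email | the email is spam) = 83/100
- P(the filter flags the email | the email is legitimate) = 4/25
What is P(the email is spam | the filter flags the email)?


Using Bayes' theorem:
P(A|B) = P(B|A)·P(A) / P(B)

P(the filter flags the email) = 83/100 × 11/100 + 4/25 × 89/100
= 913/10000 + 89/625 = 2337/10000

P(the email is spam|the filter flags the email) = (913/10000) / (2337/10000) = 913/2337

P(the email is spam|the filter flags the email) = 913/2337 ≈ 39.07%


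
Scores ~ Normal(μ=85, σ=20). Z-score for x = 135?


z = (x - μ)/σ = (135 - 85)/20 = 2.5

z = 2.5


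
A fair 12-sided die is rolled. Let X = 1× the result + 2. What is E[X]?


E[die] = (1+12)/2 = 13/2
E[X] = 1×13/2 + 2 = 17/2

E[X] = 17/2


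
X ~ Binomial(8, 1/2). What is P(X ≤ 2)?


P(X ≤ 2) = Σ P(X=i) for i=0..2
P(X=0) = 1/256
P(X=1) = 1/32
P(X=2) = 7/64
Sum = 37/256

P(X ≤ 2) = 37/256 ≈ 14.45%


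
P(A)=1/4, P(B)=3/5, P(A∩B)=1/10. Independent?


P(A)×P(B) = 3/20
P(A∩B) = 1/10
Not equal → NOT independent

No, not independent


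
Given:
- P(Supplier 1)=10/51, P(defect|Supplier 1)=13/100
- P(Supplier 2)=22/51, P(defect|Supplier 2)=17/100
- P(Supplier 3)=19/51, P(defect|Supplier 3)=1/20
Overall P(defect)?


P(B) = Σ P(B|Aᵢ)×P(Aᵢ)
  13/100×10/51 = 13/510
  17/100×22/51 = 11/150
  1/20×19/51 = 19/1020
Sum = 599/5100

P(defect) = 599/5100 ≈ 11.75%


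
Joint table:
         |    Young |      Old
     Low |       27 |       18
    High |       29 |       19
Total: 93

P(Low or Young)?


P(Low∨Young) = P(Low) + P(Young) - P(Low∧Young)
= (45 + 56 - 27)/93 = 74/93

P = 74/93 ≈ 79.57%


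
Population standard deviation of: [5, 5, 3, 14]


Mean = 27/4
  (5-27/4)²=49/16
  (5-27/4)²=49/16
  (3-27/4)²=225/16
  (14-27/4)²=841/16
Σ(x-μ)² = 291/4
σ² = (291/4)/4 = 291/16

σ = √(291/16) ≈ 4.2647


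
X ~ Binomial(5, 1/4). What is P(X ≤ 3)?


P(X ≤ 3) = Σ P(X=i) for i=0..3
P(X=0) = 243/1024
P(X=1) = 405/1024
P(X=2) = 135/512
P(X=3) = 45/512
Sum = 63/64

P(X ≤ 3) = 63/64 ≈ 98.44%


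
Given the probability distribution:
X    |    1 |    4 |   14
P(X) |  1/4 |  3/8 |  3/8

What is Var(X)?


E[X] = 7
E[X²] = 319/4
Var(X) = E[X²] - (E[X])² = 319/4 - 49 = 123/4

Var(X) = 123/4 ≈ 30.7500


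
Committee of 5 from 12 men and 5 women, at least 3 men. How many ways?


Count by #men:
  3M,2W: C(12,3)×C(5,2)=2200
  4M,1W: C(12,4)×C(5,1)=2475
  5M,0W: C(12,5)×C(5,0)=792
Total = 5467

5467


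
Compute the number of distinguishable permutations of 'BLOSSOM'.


Letters: 7, freq: {'B': 1, 'L': 1, 'O': 2, 'S': 2, 'M': 1}
7!/(1!×1!×2!×2!×1!) = 5040/4 = 1260

1260


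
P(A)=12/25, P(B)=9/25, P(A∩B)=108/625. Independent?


P(A)×P(B) = 108/625
P(A∩B) = 108/625
Equal ✓ → Independent

Yes, independent


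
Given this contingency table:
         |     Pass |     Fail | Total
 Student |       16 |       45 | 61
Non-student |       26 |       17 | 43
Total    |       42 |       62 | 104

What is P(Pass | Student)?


P(Pass | Student) = 16/(16+45) = 16/61

P(Pass|Student) = 16/61 ≈ 26.23%


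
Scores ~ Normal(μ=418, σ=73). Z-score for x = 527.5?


z = (x - μ)/σ = (527.5 - 418)/73 = 1.5

z = 1.5


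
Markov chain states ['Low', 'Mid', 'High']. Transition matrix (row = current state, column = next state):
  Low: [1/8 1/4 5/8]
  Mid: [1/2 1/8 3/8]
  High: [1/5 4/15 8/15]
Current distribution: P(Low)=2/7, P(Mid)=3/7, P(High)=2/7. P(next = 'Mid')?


P(next=Mid) = Σᵢ P(now=i)×P(i→Mid)
= 2/7×1/4 + 3/7×1/8 + 2/7×4/15
= 1/14 + 3/56 + 8/105 = 169/840

P = 169/840 ≈ 0.2012


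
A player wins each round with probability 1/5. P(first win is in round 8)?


Geometric: P(X=8) = (1-p)^(k-1)×p = (4/5)^7×1/5 = 16384/390625

P(X=8) = 16384/390625 ≈ 4.19%


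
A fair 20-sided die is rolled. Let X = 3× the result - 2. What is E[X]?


E[die] = (1+20)/2 = 21/2
E[X] = 3×21/2 - 2 = 59/2

E[X] = 59/2


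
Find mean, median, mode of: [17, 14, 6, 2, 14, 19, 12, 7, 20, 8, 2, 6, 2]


Sorted: [2, 2, 2, 6, 6, 7, 8, 12, 14, 14, 17, 19, 20]
Mean = 129/13
Median = 8
Freq: {17: 1, 14: 2, 6: 2, 2: 3, 19: 1, 12: 1, 7: 1, 20: 1, 8: 1}
Mode: [2]

Mean=129/13, Median=8, Mode=2


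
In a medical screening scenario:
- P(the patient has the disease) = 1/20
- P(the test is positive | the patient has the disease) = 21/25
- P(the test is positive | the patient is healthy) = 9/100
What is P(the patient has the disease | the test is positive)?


Using Bayes' theorem:
P(A|B) = P(B|A)·P(A) / P(B)

P(the test is positive) = 21/25 × 1/20 + 9/100 × 19/20
= 21/500 + 171/2000 = 51/400

P(the patient has the disease|the test is positive) = (21/500) / (51/400) = 28/85

P(the patient has the disease|the test is positive) = 28/85 ≈ 32.94%


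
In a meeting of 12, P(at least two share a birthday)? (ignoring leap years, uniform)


P(all different) = Π(365-i)/365 for i=0..11
= 0.832975
P(match) = 1 - 0.832975 = 0.167025

P ≈ 0.1670 ≈ 16.70%


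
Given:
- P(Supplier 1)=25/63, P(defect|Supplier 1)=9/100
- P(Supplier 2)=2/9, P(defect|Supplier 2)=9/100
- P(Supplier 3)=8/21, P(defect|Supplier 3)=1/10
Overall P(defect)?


P(B) = Σ P(B|Aᵢ)×P(Aᵢ)
  9/100×25/63 = 1/28
  9/100×2/9 = 1/50
  1/10×8/21 = 4/105
Sum = 197/2100

P(defect) = 197/2100 ≈ 9.38%


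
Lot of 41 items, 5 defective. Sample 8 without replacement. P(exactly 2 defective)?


Hypergeometric: C(5,2)×C(36,6)/C(41,8)
= 10×1947792/95548245 = 76384/374699

P(X=2) = 76384/374699 ≈ 20.39%


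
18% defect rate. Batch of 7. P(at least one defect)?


P(all good) = (41/50)^7 = 194754273881/781250000000
P(≥1 defect) = 586495726119/781250000000

P = 586495726119/781250000000 ≈ 75.07%


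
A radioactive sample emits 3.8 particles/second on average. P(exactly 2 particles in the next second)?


Poisson(λ=3.8): P(X=2) = e^(-λ)×λ^k/k!
= e^(-3.8) × 3.8^2 / 2!
≈ 0.02237077186 × 14.44 / 2 ≈ 0.161517

P(X=2) ≈ 0.161517 ≈ 16.15%


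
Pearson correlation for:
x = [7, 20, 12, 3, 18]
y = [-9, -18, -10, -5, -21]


n=5, Σx=60, Σy=-63, Σxy=-936, Σx²=926, Σy²=971
r = (5×(-936) - 60×(-63))/√((5×926 - 60²)(5×971 - (-63)²))
= -900/√(1030×886) = -900/√912580 ≈ -900/955.2905 ≈ -0.9421

r ≈ -0.9421


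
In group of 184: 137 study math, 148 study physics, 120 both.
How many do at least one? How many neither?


|A∪B| = 137+148-120 = 165
Neither = 184-165 = 19

At least one: 165; Neither: 19


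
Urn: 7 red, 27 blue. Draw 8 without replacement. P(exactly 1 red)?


Hypergeometric: C(7,1)×C(27,7)/C(34,8)
= 7×888030/18156204 = 10465/30566

P(X=1) = 10465/30566 ≈ 34.24%


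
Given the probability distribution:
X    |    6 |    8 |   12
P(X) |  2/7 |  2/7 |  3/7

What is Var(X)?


E[X] = 64/7
E[X²] = 632/7
Var(X) = E[X²] - (E[X])² = 632/7 - 4096/49 = 328/49

Var(X) = 328/49 ≈ 6.6939


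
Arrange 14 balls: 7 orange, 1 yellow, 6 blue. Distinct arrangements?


14!/(7!×1!×6!) = 24024

24024


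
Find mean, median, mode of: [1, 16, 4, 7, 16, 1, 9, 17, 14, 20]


Sorted: [1, 1, 4, 7, 9, 14, 16, 16, 17, 20]
Mean = 105/10 = 21/2
Median = 23/2
Freq: {1: 2, 16: 2, 4: 1, 7: 1, 9: 1, 17: 1, 14: 1, 20: 1}
Mode: [1, 16]

Mean=21/2, Median=23/2, Mode=[1, 16]


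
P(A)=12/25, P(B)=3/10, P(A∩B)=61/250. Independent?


P(A)×P(B) = 18/125
P(A∩B) = 61/250
Not equal → NOT independent

No, not independent


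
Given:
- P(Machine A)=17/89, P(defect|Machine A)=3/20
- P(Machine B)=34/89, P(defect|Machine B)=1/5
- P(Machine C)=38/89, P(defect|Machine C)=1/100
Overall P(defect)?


P(B) = Σ P(B|Aᵢ)×P(Aᵢ)
  3/20×17/89 = 51/1780
  1/5×34/89 = 34/445
  1/100×38/89 = 19/4450
Sum = 973/8900

P(defect) = 973/8900 ≈ 10.93%


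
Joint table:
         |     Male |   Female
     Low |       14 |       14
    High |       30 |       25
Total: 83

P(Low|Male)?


P(Low|Male) = 14/(14+30) = 14/44 = 7/22

P = 7/22 ≈ 31.82%


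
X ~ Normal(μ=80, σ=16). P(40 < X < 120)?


z₁=(40-80)/16=-2.5, z₂=(120-80)/16=2.5
P = Φ(2.5) - Φ(-2.5) = 0.993790 - 0.006210 = 0.987580 ≈ 0.9876

P(40 < X < 120) ≈ 0.9876


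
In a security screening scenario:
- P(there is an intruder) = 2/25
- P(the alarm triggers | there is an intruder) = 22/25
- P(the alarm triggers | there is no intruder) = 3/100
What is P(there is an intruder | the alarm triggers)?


Using Bayes' theorem:
P(A|B) = P(B|A)·P(A) / P(B)

P(the alarm triggers) = 22/25 × 2/25 + 3/100 × 23/25
= 44/625 + 69/2500 = 49/500

P(there is an intruder|the alarm triggers) = (44/625) / (49/500) = 176/245

P(there is an intruder|the alarm triggers) = 176/245 ≈ 71.84%


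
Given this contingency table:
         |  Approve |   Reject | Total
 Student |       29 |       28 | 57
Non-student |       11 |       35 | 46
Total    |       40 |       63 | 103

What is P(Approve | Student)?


P(Approve | Student) = 29/(29+28) = 29/57

P(Approve|Student) = 29/57 ≈ 50.88%


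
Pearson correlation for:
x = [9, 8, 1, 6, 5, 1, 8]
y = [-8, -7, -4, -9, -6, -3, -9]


n=7, Σx=38, Σy=-46, Σxy=-291, Σx²=272, Σy²=336
r = (7×(-291) - 38×(-46))/√((7×272 - 38²)(7×336 - (-46)²))
= -289/√(460×236) = -289/√108560 ≈ -289/329.4844 ≈ -0.8771

r ≈ -0.8771


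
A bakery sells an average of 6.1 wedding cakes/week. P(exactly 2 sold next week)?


Poisson(λ=6.1): P(X=2) = e^(-λ)×λ^k/k!
= e^(-6.1) × 6.1^2 / 2!
≈ 0.002242867719 × 37.21 / 2 ≈ 0.041729

P(X=2) ≈ 0.041729 ≈ 4.17%


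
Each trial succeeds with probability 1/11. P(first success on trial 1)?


Geometric: P(X=1) = (1-p)^(k-1)×p = (10/11)^0×1/11 = 1/11

P(X=1) = 1/11 ≈ 9.09%


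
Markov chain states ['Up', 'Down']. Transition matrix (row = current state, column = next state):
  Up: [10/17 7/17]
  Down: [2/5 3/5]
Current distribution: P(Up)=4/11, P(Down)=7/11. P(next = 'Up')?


P(next=Up) = Σᵢ P(now=i)×P(i→Up)
= 4/11×10/17 + 7/11×2/5
= 40/187 + 14/55 = 438/935

P = 438/935 ≈ 0.4684
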